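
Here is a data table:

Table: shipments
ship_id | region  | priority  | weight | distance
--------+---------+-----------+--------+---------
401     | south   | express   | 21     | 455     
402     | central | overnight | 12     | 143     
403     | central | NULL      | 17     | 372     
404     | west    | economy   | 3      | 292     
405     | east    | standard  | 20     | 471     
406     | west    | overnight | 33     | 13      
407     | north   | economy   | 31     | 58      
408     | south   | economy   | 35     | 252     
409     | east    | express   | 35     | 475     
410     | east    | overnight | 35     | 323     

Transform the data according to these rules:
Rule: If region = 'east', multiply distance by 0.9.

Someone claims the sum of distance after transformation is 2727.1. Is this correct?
Yes, the result is correct.

Step 1: Calculate the correct sum after transformation
Step 2: Apply multiplier 0.9 to records where region = 'east'
Step 3: Correct result = 2727.1
Step 4: Claimed result = 2727.1
Step 5: 2727.1 = 2727.1 ✓
Conclusion: The claimed result is correct.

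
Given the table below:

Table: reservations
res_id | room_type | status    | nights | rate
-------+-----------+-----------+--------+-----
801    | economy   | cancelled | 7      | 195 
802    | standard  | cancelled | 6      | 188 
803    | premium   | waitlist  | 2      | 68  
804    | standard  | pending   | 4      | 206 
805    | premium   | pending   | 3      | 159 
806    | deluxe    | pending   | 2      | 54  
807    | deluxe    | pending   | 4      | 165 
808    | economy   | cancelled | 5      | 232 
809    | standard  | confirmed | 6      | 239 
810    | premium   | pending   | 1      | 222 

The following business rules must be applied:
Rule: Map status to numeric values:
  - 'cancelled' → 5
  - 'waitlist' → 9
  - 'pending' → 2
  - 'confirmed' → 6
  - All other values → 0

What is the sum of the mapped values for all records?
40

Step 1: Apply mapping to each record
Step 2: Count by status:
  'cancelled': 3 records × 5 = 15
  'waitlist': 1 records × 9 = 9
  'pending': 5 records × 2 = 10
  'confirmed': 1 records × 6 = 6
Step 3: Sum all mapped values = 40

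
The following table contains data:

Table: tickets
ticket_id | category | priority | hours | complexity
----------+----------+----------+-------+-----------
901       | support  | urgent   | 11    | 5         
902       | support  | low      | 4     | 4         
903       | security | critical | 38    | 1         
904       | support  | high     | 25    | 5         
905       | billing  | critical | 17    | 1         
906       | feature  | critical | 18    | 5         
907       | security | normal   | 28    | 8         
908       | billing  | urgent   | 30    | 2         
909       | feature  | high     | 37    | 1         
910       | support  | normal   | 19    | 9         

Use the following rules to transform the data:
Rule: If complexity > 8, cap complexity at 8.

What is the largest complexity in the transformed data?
8

Step 1: Original maximum complexity = 9
Step 2: Apply cap at 8
Step 3: 1 records had complexity > 8 and were capped
Step 4: Maximum after transformation = 8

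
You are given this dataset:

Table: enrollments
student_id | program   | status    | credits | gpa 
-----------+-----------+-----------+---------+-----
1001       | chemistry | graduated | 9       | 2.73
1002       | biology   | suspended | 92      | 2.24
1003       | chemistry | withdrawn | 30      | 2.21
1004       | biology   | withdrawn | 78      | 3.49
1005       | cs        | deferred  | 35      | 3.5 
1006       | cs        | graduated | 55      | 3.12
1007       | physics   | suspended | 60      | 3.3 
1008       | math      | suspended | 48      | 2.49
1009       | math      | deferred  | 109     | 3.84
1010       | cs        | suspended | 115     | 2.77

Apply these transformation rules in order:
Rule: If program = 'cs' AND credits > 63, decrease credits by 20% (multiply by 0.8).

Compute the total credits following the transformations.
608.0

Step 1: Find records where program = 'cs' AND credits > 63
Step 2: 1 records match, summing to 115
Step 3: After multiplier: 115 × 0.8 = 92.0
Step 4: Unaffected records sum: 516
Step 5: Final sum = 92.0 + 516 = 608.0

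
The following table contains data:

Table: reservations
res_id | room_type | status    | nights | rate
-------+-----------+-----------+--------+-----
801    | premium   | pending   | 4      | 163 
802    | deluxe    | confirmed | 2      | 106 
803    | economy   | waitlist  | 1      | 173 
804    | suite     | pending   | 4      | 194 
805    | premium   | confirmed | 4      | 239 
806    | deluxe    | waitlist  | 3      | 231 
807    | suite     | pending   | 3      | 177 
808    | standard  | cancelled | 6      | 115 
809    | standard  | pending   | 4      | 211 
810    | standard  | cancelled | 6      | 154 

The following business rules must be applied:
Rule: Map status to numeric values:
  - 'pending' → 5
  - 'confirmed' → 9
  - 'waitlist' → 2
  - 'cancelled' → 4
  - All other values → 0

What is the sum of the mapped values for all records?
50

Step 1: Apply mapping to each record
Step 2: Count by status:
  'pending': 4 records × 5 = 20
  'confirmed': 2 records × 9 = 18
  'waitlist': 2 records × 2 = 4
  'cancelled': 2 records × 4 = 8
Step 3: Sum all mapped values = 50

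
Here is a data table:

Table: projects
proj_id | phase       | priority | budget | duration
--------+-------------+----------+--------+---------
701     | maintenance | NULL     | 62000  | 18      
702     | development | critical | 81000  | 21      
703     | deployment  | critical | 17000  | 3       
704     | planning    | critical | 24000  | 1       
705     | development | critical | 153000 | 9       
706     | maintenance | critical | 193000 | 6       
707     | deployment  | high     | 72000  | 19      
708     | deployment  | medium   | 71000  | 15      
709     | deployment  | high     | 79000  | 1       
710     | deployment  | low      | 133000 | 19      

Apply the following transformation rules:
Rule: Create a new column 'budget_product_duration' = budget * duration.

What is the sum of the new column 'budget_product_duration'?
10466000

Step 1: For each record, compute budget * duration
Example calculations:
  62000 * 18 = 1116000
  81000 * 21 = 1701000
  17000 * 3 = 51000
  ...
Step 2: Sum all derived values
Step 3: Total = 10466000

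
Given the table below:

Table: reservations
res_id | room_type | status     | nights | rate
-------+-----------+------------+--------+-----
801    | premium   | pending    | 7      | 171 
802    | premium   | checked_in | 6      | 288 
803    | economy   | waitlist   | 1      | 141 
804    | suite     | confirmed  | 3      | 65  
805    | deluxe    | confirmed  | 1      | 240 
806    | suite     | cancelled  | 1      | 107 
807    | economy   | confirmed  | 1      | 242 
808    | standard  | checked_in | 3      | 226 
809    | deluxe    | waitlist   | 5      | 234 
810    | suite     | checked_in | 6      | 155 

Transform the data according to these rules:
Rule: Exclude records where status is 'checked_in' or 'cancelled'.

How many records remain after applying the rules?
6

Step 1: Count records to exclude
  - 3 (checked_in) + 1 (cancelled) = 4 records
Step 2: Total records: 10
Step 3: Remaining = 10 - 4 = 6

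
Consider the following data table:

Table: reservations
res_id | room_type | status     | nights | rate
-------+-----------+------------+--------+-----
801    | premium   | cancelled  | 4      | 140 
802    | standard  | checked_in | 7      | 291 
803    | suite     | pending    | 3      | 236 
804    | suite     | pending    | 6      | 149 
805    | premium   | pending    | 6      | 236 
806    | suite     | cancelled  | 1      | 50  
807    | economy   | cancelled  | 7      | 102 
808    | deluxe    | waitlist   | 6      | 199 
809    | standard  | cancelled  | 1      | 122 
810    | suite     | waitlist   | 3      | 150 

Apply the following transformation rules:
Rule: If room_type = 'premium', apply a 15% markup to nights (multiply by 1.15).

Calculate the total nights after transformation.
45.5

Step 1: Records with room_type = 'premium' have total nights = 10
Step 2: Apply multiplier: 10 × 1.15 = 11.5
Step 3: Other records total: 34
Step 4: Final sum = 11.5 + 34 = 45.5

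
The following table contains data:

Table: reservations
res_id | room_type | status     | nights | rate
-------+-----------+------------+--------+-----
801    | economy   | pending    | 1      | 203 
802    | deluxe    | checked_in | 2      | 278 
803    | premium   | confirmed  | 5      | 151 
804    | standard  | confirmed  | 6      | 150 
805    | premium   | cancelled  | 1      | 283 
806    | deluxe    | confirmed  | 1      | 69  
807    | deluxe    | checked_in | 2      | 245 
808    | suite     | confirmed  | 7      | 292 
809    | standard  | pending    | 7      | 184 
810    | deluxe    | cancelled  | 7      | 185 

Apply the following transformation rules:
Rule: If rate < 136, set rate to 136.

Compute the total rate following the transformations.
2107

Step 1: 1 records have rate < 136
Step 2: These records originally summed to 69
Step 3: After setting to minimum: 1 × 136 = 136
Step 4: Unaffected records sum: 1971
Step 5: Final sum = 136 + 1971 = 2107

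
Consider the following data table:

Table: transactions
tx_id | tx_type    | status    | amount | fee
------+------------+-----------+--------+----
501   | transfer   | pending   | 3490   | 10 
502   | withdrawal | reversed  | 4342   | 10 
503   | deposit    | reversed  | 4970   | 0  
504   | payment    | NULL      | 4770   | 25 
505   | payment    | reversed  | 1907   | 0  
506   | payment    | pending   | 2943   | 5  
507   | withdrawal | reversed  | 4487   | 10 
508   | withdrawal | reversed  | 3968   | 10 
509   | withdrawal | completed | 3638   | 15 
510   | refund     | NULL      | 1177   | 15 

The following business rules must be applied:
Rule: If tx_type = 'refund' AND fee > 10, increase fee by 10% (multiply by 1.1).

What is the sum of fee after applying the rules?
101.5

Step 1: Find records where tx_type = 'refund' AND fee > 10
Step 2: 1 records match, summing to 15
Step 3: After multiplier: 15 × 1.1 = 16.5
Step 4: Unaffected records sum: 85
Step 5: Final sum = 16.5 + 85 = 101.5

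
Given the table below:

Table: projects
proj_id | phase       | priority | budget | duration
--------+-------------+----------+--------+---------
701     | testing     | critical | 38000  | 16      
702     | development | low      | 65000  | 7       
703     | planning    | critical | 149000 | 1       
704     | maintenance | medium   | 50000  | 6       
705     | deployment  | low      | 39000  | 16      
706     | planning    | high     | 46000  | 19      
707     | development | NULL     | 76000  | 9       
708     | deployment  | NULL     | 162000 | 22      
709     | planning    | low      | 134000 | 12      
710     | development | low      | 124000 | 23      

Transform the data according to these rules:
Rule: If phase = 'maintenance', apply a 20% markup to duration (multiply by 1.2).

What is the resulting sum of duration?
132.2

Step 1: Records with phase = 'maintenance' have total duration = 6
Step 2: Apply multiplier: 6 × 1.2 = 7.2
Step 3: Other records total: 125
Step 4: Final sum = 7.2 + 125 = 132.2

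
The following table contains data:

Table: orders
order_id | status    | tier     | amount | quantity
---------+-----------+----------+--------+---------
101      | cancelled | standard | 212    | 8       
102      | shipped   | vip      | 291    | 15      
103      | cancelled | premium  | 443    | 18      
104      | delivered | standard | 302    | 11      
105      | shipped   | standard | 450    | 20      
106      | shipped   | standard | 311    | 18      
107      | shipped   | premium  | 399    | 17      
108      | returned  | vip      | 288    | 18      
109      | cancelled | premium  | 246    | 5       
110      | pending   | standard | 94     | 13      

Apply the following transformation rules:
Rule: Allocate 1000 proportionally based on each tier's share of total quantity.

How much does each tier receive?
premium: 279.72, standard: 489.51, vip: 230.77

Step 1: Calculate total quantity = 143
Step 2: Calculate each tier's proportion:
  premium: 40/143 = 27.97% → 279.72
  standard: 70/143 = 48.95% → 489.51
  vip: 33/143 = 23.08% → 230.77
Step 3: Verify: sum of allocations ≈ 1000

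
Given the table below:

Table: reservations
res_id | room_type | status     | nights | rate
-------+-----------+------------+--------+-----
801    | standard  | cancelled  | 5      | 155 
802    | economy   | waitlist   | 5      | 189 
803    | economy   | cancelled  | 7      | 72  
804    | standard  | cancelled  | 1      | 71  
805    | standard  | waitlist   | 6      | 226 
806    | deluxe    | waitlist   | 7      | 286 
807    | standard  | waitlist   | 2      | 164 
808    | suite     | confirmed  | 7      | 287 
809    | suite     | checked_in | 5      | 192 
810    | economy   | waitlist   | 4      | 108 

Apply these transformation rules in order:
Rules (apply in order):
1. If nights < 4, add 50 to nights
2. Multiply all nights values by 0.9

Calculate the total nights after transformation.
134.1

Step 1: Apply Rule 1 - Add 50 to records with nights < 4
  - 2 records affected: 3 + (2 × 50) = 103
  - Unaffected records: 46
  - Sum after Rule 1: 149
Step 2: Apply Rule 2 - Multiply all by 0.9
  - 149 × 0.9 = 134.1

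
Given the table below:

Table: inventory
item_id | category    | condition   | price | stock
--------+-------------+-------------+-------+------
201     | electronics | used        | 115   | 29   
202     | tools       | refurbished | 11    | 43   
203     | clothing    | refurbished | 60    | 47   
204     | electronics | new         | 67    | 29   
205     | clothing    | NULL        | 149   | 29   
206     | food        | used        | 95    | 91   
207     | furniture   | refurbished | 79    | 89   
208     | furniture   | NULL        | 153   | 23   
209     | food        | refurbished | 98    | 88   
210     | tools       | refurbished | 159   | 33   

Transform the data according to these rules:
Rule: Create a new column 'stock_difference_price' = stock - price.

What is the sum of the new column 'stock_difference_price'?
-485

Step 1: For each record, compute stock - price
Example calculations:
  29 - 115 = -86
  43 - 11 = 32
  47 - 60 = -13
  ...
Step 2: Sum all derived values
Step 3: Total = -485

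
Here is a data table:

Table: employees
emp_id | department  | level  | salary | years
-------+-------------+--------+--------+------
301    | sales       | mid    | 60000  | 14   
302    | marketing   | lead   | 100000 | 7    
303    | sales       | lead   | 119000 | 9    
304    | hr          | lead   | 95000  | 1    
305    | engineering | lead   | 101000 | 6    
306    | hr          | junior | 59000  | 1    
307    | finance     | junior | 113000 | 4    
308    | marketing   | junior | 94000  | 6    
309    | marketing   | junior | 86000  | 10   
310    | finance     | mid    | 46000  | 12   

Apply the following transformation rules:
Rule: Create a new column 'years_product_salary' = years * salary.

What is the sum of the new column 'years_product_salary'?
5799000

Step 1: For each record, compute years * salary
Example calculations:
  14 * 60000 = 840000
  7 * 100000 = 700000
  9 * 119000 = 1071000
  ...
Step 2: Sum all derived values
Step 3: Total = 5799000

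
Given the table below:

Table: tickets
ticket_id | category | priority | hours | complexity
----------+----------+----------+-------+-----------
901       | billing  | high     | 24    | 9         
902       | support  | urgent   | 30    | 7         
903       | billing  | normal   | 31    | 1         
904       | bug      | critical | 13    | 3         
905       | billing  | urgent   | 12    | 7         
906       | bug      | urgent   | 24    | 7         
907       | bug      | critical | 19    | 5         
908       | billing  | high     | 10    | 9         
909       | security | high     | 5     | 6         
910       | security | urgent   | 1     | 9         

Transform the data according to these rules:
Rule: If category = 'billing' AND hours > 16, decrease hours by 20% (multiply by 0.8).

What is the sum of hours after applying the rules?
158.0

Step 1: Find records where category = 'billing' AND hours > 16
Step 2: 2 records match, summing to 55
Step 3: After multiplier: 55 × 0.8 = 44.0
Step 4: Unaffected records sum: 114
Step 5: Final sum = 44.0 + 114 = 158.0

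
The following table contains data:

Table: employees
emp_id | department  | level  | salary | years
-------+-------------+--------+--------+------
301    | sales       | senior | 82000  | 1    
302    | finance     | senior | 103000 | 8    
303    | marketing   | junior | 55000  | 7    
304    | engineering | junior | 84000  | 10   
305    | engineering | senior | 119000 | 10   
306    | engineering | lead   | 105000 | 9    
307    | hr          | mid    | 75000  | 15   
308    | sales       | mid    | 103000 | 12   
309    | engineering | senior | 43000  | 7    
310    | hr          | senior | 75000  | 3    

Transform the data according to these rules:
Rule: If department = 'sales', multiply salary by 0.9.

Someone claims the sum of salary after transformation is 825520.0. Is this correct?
No, the correct result is 825500.0.

Step 1: Calculate the correct sum after transformation
Step 2: Apply multiplier 0.9 to records where department = 'sales'
Step 3: Correct result = 825500.0
Step 4: Claimed result = 825520.0
Step 5: 825500.0 ≠ 825520.0
Conclusion: The claimed result is incorrect. The correct answer is 825500.0.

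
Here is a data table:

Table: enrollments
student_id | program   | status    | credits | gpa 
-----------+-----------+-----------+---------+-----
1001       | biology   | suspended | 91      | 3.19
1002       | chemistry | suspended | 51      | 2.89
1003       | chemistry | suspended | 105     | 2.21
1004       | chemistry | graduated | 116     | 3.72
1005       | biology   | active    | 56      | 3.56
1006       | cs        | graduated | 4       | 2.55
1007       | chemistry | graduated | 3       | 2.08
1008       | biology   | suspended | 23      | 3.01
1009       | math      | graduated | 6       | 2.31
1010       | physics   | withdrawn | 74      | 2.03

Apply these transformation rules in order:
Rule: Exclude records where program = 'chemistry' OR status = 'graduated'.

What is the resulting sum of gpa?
11.79

Step 1: Find records where program = 'chemistry' OR status = 'graduated'
Step 2: 6 records match, summing to 15.76
Step 3: Original sum: 27.55
Step 4: Remaining sum = 27.55 - 15.76 = 11.79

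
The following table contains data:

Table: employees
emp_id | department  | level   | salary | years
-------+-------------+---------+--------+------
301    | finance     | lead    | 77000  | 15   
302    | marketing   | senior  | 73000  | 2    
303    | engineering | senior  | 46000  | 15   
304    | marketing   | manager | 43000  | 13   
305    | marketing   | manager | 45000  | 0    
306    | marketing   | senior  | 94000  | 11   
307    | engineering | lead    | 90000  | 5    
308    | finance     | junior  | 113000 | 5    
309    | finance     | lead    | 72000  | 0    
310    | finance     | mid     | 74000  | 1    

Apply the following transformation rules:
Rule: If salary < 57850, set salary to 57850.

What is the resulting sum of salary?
766550

Step 1: 3 records have salary < 57850
Step 2: These records originally summed to 134000
Step 3: After setting to minimum: 3 × 57850 = 173550
Step 4: Unaffected records sum: 593000
Step 5: Final sum = 173550 + 593000 = 766550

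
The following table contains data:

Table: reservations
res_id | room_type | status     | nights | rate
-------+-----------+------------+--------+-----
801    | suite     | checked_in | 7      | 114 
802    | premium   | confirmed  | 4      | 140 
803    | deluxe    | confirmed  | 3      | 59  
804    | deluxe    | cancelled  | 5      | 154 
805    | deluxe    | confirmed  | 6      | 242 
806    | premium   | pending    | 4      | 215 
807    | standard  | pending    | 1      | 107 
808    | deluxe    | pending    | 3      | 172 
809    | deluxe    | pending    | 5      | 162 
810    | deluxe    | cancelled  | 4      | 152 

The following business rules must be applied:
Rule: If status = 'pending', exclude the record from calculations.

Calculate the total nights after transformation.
29

Step 1: Identify records where status = 'pending'
Step 2: The excluded records sum to 13
Step 3: Original total nights = 42
Step 4: Remaining total = 42 - 13 = 29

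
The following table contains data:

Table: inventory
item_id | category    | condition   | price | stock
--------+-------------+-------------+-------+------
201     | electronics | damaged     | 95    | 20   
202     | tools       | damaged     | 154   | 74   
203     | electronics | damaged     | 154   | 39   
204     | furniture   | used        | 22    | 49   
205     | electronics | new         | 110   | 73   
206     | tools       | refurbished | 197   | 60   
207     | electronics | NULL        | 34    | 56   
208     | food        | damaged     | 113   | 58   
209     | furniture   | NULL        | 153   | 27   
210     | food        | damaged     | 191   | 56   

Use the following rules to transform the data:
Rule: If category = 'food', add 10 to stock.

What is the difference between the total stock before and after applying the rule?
20

Step 1: Original sum of stock = 512
Step 2: 2 records have category = 'food'
Step 3: Each affected record changes by 10
Step 4: Total change = 2 × 10 = 20
Step 5: New sum = 512 + 20 = 532
Step 6: Difference = |532 - 512| = 20
        (Sum increased by 20)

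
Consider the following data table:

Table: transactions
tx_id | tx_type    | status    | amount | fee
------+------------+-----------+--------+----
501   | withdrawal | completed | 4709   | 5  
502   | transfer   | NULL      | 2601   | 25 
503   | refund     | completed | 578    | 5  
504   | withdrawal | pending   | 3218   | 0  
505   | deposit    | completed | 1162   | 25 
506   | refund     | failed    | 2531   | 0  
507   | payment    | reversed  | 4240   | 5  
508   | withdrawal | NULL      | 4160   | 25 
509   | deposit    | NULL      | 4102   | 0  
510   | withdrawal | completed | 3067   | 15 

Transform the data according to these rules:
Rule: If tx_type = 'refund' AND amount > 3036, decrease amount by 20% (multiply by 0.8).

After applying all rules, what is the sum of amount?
30368

Step 1: Find records where tx_type = 'refund' AND amount > 3036
Step 2: 0 records match, summing to 0
Step 3: After multiplier: 0 × 0.8 = 0.0
Step 4: Unaffected records sum: 30368
Step 5: Final sum = 0.0 + 30368 = 30368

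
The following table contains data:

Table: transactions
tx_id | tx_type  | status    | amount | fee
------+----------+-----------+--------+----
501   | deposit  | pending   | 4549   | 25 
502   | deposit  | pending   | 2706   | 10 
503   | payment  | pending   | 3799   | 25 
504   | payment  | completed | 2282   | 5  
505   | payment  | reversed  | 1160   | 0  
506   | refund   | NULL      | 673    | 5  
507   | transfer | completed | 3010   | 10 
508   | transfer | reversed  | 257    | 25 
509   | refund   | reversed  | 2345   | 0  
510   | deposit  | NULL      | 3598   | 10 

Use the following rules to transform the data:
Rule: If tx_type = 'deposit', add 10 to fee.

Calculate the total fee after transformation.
145

Step 1: Count records where tx_type = 'deposit': 3
Step 2: Total bonus added: 3 × 10 = 30
Step 3: Original sum of fee: 115
Step 4: Final sum = 115 + 30 = 145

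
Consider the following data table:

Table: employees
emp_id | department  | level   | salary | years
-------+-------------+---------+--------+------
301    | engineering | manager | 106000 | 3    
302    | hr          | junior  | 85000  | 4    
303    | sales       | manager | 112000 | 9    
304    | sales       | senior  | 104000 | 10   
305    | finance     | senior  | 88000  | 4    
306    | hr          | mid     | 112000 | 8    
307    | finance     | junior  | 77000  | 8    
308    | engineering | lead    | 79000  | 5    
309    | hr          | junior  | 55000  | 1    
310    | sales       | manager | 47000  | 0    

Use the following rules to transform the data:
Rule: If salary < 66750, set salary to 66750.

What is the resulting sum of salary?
896500

Step 1: 2 records have salary < 66750
Step 2: These records originally summed to 102000
Step 3: After setting to minimum: 2 × 66750 = 133500
Step 4: Unaffected records sum: 763000
Step 5: Final sum = 133500 + 763000 = 896500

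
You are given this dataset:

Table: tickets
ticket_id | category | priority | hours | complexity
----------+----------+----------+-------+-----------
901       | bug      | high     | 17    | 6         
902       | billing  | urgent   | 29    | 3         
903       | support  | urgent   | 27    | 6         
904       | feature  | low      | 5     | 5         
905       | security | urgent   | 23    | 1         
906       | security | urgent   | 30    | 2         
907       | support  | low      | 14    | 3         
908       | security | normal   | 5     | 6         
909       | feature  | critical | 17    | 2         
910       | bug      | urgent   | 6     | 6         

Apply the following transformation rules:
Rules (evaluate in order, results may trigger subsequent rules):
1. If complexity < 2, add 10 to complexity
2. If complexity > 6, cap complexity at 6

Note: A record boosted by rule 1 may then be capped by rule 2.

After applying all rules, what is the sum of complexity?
45

Step 1: Apply rule 1 to records with complexity < 2
  - 1 records get bonus of 10
  - Of these, 1 records then exceed 6 and get capped
Step 2: Apply rule 2 to records with complexity > 6
  - 0 records (original) are capped
Step 3: Calculate final sum = 45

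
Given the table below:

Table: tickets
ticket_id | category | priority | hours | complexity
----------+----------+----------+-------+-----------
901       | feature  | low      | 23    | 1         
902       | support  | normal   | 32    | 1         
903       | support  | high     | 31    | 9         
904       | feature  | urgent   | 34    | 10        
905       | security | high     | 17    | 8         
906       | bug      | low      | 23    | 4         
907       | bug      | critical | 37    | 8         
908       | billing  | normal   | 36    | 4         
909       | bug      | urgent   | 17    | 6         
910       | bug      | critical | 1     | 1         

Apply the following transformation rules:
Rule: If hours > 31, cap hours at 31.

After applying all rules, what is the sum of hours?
236

Step 1: 4 records have hours > 31
Step 2: These records originally summed to 139
Step 3: After capping: 4 × 31 = 124
Step 4: Unaffected records sum: 112
Step 5: Final sum = 124 + 112 = 236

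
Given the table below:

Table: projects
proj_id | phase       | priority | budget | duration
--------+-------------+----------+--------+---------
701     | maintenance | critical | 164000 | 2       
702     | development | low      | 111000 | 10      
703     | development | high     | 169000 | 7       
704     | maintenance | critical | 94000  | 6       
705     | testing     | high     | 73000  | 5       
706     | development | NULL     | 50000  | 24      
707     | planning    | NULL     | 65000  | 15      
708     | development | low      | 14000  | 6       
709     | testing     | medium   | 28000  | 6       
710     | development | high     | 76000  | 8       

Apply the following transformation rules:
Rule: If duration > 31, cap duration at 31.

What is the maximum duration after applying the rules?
24

Step 1: Original maximum duration = 24
Step 2: Check cap of 31 against maximum
Step 3: No records exceed the cap (max 24 <= cap 31), so no capping applies
Step 4: Maximum after transformation = 24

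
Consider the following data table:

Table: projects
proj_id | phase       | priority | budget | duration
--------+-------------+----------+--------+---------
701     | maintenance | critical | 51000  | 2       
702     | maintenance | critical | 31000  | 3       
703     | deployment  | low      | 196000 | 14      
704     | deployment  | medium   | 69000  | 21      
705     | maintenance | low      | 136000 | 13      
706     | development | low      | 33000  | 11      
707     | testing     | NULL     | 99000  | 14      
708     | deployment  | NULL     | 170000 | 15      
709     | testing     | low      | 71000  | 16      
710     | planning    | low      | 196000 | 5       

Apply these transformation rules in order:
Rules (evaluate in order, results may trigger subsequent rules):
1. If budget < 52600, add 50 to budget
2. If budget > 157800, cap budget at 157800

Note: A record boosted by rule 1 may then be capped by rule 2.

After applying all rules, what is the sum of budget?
963550

Step 1: Apply rule 1 to records with budget < 52600
  - 3 records get bonus of 50
  - Of these, 0 records then exceed 157800 and get capped
Step 2: Apply rule 2 to records with budget > 157800
  - 3 records (original) are capped
Step 3: Calculate final sum = 963550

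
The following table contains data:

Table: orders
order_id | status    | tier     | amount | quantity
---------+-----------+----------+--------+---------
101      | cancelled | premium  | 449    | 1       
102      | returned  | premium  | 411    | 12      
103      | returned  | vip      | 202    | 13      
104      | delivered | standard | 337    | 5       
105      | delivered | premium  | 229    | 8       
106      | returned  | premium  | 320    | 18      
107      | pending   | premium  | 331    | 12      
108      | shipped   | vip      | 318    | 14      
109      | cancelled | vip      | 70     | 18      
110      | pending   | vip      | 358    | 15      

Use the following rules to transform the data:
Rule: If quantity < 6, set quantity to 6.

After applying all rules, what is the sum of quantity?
122

Step 1: 2 records have quantity < 6
Step 2: These records originally summed to 6
Step 3: After setting to minimum: 2 × 6 = 12
Step 4: Unaffected records sum: 110
Step 5: Final sum = 12 + 110 = 122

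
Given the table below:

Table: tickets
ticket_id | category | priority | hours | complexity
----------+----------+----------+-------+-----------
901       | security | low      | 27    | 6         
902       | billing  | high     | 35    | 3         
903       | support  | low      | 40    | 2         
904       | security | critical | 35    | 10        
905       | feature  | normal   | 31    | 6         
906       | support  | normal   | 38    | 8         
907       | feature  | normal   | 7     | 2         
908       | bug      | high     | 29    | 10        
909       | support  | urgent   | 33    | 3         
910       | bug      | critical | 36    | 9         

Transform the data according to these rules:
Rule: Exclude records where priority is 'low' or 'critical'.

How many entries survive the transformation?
6

Step 1: Count records to exclude
  - 2 (low) + 2 (critical) = 4 records
Step 2: Total records: 10
Step 3: Remaining = 10 - 4 = 6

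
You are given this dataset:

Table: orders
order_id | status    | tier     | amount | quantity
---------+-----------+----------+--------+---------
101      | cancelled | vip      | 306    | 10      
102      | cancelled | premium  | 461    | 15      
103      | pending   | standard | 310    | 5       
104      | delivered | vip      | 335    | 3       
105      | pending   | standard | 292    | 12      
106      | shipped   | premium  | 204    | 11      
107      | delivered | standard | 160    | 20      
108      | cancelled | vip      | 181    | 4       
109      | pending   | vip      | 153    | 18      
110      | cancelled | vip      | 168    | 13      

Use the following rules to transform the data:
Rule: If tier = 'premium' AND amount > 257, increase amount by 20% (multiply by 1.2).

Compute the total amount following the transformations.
2662.2

Step 1: Find records where tier = 'premium' AND amount > 257
Step 2: 1 records match, summing to 461
Step 3: After multiplier: 461 × 1.2 = 553.2
Step 4: Unaffected records sum: 2109
Step 5: Final sum = 553.2 + 2109 = 2662.2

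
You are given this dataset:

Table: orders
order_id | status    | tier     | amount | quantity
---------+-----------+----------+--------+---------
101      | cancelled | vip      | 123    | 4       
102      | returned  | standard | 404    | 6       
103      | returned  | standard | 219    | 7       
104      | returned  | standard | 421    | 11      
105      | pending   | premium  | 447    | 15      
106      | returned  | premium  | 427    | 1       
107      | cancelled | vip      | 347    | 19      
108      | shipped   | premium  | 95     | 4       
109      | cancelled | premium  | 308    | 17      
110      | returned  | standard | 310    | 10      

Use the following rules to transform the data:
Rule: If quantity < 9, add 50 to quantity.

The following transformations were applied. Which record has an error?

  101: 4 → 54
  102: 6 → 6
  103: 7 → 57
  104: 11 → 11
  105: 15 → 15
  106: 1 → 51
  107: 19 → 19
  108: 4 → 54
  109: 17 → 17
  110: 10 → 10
Record 102 has an error. The correct transformed value should be 56, not 6.

Step 1: Check each record against the rule
Step 2: Record 102 has quantity = 6
Step 3: Since 6 < 9, the bonus should have been applied
Step 4: Correct value = 56, but claimed value = 6
Conclusion: Record 102 has the error.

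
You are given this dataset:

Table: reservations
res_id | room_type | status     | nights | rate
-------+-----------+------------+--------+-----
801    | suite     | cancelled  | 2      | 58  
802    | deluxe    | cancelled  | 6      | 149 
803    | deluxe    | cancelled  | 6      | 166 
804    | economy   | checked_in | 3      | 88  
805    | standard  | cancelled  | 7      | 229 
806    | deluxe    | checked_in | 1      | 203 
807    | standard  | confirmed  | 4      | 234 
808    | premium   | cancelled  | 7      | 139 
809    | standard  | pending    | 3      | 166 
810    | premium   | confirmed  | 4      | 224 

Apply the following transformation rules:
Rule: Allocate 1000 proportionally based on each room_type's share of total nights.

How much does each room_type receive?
deluxe: 302.33, economy: 69.77, premium: 255.81, standard: 325.58, suite: 46.51

Step 1: Calculate total nights = 43
Step 2: Calculate each room_type's proportion:
  deluxe: 13/43 = 30.23% → 302.33
  economy: 3/43 = 6.98% → 69.77
  premium: 11/43 = 25.58% → 255.81
  standard: 14/43 = 32.56% → 325.58
  suite: 2/43 = 4.65% → 46.51
Step 3: Verify: sum of allocations ≈ 1000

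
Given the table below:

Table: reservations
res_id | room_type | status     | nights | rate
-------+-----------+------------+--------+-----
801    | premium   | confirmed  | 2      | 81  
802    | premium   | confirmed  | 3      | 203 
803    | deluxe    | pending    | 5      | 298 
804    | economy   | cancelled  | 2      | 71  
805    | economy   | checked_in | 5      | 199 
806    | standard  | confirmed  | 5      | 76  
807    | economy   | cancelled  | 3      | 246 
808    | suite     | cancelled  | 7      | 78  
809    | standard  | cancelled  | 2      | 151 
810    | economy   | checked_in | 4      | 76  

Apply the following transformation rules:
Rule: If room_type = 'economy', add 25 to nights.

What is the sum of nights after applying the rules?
138

Step 1: Count records where room_type = 'economy': 4
Step 2: Total bonus added: 4 × 25 = 100
Step 3: Original sum of nights: 38
Step 4: Final sum = 38 + 100 = 138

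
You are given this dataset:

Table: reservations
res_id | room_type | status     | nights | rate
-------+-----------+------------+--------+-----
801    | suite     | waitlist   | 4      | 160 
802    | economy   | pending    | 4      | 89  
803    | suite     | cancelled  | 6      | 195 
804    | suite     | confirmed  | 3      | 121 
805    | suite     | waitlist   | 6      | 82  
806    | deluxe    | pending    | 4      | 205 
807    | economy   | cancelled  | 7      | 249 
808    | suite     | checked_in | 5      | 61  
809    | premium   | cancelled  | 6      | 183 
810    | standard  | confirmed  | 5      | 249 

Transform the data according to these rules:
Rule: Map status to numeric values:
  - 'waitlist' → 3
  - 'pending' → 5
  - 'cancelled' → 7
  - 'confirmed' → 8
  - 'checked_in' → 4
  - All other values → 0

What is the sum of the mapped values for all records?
57

Step 1: Apply mapping to each record
Step 2: Count by status:
  'waitlist': 2 records × 3 = 6
  'pending': 2 records × 5 = 10
  'cancelled': 3 records × 7 = 21
  'confirmed': 2 records × 8 = 16
  'checked_in': 1 records × 4 = 4
Step 3: Sum all mapped values = 57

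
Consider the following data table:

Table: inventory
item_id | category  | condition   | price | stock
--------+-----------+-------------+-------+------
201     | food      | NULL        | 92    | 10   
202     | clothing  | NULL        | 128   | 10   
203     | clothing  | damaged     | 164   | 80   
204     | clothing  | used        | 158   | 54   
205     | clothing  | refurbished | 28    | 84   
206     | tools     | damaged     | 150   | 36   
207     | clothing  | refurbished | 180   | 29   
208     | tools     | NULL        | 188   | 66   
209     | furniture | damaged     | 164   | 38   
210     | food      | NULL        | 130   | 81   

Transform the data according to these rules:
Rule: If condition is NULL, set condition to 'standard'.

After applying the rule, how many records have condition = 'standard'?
4

Step 1: Count records where condition IS NULL
Step 2: Found 4 records with NULL condition
Step 3: These records will have condition set to 'standard'
Step 4: Records already having condition = 'standard': 0
Step 5: Answer: 4 + 0 = 4 records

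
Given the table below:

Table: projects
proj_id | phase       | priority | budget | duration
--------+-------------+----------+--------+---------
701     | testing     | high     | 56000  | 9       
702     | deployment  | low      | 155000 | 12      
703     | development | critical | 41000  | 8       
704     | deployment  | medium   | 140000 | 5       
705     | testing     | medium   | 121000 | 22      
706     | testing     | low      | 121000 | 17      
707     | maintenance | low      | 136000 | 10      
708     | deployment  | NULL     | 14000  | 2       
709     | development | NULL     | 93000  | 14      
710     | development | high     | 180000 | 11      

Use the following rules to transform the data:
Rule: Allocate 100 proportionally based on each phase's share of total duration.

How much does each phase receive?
deployment: 17.27, development: 30.0, maintenance: 9.09, testing: 43.64

Step 1: Calculate total duration = 110
Step 2: Calculate each phase's proportion:
  deployment: 19/110 = 17.27% → 17.27
  development: 33/110 = 30.00% → 30.0
  maintenance: 10/110 = 9.09% → 9.09
  testing: 48/110 = 43.64% → 43.64
Step 3: Verify: sum of allocations ≈ 100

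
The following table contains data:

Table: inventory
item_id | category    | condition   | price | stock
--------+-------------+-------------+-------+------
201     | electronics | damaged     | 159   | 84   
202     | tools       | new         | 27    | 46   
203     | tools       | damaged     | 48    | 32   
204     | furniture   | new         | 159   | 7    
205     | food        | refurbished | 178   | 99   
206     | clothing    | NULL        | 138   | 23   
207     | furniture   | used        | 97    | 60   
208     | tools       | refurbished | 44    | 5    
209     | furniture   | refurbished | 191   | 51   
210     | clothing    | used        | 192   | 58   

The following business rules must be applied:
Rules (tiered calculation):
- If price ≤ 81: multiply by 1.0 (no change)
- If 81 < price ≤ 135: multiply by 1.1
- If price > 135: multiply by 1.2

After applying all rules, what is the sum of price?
1446.1

Step 1: Tier 1 (price ≤ 81): 3 records, sum = 119 × 1.0 = 119.0
Step 2: Tier 2 (81 < price ≤ 135): 1 records, sum = 97 × 1.1 = 106.7
Step 3: Tier 3 (price > 135): 6 records, sum = 1017 × 1.2 = 1220.4
Step 4: Final sum = 119.0 + 106.7 + 1220.4 = 1446.1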